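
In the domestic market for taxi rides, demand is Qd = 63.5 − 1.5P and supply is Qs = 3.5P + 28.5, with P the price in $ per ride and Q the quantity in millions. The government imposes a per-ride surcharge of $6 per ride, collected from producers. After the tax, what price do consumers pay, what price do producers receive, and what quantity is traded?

Before the tax: set 63.5 − 1.5P = 3.5P + 28.5 → P* = $7, Q* = 53.
With the tax collected from producers, supply shifts: Qs = 3.5(P − 6) + 28.5.
New equilibrium: consumers pay $11.2, producers receive $5.2, Q = 46.7. (Wedge: Pb − Ps = 6.)

Consumers pay $11.2; producers receive $5.2; quantity = 46.7.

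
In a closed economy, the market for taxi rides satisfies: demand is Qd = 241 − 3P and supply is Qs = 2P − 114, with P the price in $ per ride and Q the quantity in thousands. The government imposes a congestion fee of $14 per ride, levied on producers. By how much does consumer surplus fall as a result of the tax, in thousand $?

Consumer surplus falls by $109.76 thousand.

Without the tax, 241 − 3P = 2P − 114 gives 5P = 355, so P* = $71 and Q* = 28.
With the tax collected from producers, supply shifts: Qs = 2(P − 14) − 114.
Solving gives Q = 11.2 with buyers paying $76.6 and producers receiving $62.6 (the $14 wedge).
ΔCS is the trapezoid between Q = 11.2 and Q = 28 of height $5.6: ½ · (28 + 11.2) · 5.6 = $109.76.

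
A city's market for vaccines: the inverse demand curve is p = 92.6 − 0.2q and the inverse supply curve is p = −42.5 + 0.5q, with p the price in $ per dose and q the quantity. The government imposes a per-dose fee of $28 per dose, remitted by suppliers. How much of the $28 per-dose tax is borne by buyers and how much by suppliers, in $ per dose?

Rewrite in direct form: qd = 463 − 5p and qs = 2p + 85.
Before the tax: set 463 − 5p = 2p + 85 → p* = $54, q* = 193.
With the tax collected from suppliers, supply shifts: qs = 2(p − 28) + 85.
Solving gives q = 153 with buyers paying $62 and suppliers receiving $34 (the $28 wedge).
Burden on buyers: $8; on suppliers: $20. (They sum to $28.)

Buyers bear $8 per dose; suppliers bear $20 per dose.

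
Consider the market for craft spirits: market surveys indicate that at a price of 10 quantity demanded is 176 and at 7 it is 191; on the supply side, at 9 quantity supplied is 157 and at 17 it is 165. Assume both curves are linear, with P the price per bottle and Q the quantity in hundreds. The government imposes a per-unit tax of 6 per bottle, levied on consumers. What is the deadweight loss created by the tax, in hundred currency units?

Demand slope: (191 − 176)/(7 − 10) = -5, so Qd = 226 − 5P.
Supply slope: (165 − 157)/(17 − 9) = 1, so Qs = P + 148.
Without the tax, 226 − 5P = P + 148 gives 6P = 78, so P* = 13 and Q* = 161.
With the tax collected from consumers, demand (in seller-price terms) shifts: Qd = 226 − 5(P + 6).
Solving gives Q = 156 with consumers paying 14 and suppliers receiving 8 (the 6 wedge).
Quantity falls by |ΔQ| = |161 − 156| = 5.
DWL = ½ · t · |ΔQ| = ½ · 6 · 5 = 15.

Deadweight loss = 15 hundred.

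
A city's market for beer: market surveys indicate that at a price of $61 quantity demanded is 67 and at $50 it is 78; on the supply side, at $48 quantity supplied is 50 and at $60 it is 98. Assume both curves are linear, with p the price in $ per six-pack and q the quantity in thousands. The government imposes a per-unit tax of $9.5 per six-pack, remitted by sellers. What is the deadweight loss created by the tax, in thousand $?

Demand slope: (78 − 67)/(50 − 61) = -1, so qd = 128 − p.
Supply slope: (98 − 50)/(60 − 48) = 4, so qs = 4p − 142.
Before the tax: set 128 − p = 4p − 142 → p* = $54, q* = 74.
With the tax collected from sellers, supply shifts: qs = 4(p − 9.5) − 142.
New equilibrium: consumers pay $61.6, sellers receive $52.1, q = 66.4. (Wedge: pb − ps = 9.5.)
Quantity falls by |ΔQ| = |74 − 66.4| = 7.6.
DWL = ½ · t · |ΔQ| = ½ · 9.5 · 7.6 = $36.1.

Deadweight loss = $36.1 thousand.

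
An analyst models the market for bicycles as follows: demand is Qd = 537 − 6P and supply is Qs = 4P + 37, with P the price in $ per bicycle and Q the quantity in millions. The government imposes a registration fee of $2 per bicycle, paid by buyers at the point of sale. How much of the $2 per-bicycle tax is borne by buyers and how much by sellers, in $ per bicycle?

Without the tax, 537 − 6P = 4P + 37 gives 10P = 500, so P* = $50 and Q* = 237.
With the tax collected from buyers, demand (in seller-price terms) shifts: Qd = 537 − 6(P + 2).
New equilibrium: buyers pay $50.8, sellers receive $48.8, Q = 232.2. (Wedge: Pb − Ps = 2.)
Burden on buyers: $0.8; on sellers: $1.2. (They sum to $2.)
The less price-elastic side of the market bears the larger share of a per-unit tax.

Buyers bear $0.8 per bicycle; sellers bear $1.2 per bicycle.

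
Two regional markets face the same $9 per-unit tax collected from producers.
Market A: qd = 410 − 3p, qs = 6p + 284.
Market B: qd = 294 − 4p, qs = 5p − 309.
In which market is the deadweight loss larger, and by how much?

Market B, by $9.

Market A: pre-tax p* = $14, q* = 368; post-tax q = 350; deadweight loss = $81.
Market B: pre-tax p* = $67, q* = 26; post-tax q = 6; deadweight loss = $90.
Difference: $81 vs $90 → market B is larger by $9.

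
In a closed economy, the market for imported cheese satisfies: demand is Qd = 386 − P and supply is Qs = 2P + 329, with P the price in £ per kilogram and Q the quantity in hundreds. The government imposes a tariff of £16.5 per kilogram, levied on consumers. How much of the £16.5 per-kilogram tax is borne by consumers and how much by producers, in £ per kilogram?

Consumers bear £11 per kilogram; producers bear £5.5 per kilogram.

Without the tax, 386 − P = 2P + 329 gives 3P = 57, so P* = £19 and Q* = 367.
With the tax collected from consumers, demand (in seller-price terms) shifts: Qd = 386 − (P + 16.5).
Solving gives Q = 356 with consumers paying £30 and producers receiving £13.5 (the £16.5 wedge).
Burden on consumers: £11; on producers: £5.5. (They sum to £16.5.)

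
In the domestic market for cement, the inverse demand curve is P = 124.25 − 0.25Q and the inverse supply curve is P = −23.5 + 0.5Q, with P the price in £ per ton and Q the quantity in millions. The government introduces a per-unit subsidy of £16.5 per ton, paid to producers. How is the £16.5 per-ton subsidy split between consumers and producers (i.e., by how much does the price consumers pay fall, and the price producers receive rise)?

Rewrite in direct form: Qd = 497 − 4P and Qs = 2P + 47.
Before the subsidy: set 497 − 4P = 2P + 47 → P* = £75, Q* = 197.
With a per-unit subsidy paid to producers, each receives P + 16.5 per unit sold, so supply becomes Qs = 2(P + 16.5) + 47.
New equilibrium: consumers pay £69.5, producers receive £86, Q = 219. (Wedge: Pb − Ps = −16.5.)
Gain to consumers: £5.5; to producers: £11. (They sum to £16.5.)

Consumers gain £5.5 per ton; producers gain £11 per ton.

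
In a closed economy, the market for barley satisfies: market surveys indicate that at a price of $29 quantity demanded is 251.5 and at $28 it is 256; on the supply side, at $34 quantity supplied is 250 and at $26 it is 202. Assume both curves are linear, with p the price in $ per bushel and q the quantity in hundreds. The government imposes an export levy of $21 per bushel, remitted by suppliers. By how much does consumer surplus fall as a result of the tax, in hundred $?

Consumer surplus falls by $2532 hundred.

Demand slope: (256 − 251.5)/(28 − 29) = -4.5, so qd = 382 − 4.5p.
Supply slope: (202 − 250)/(26 − 34) = 6, so qs = 6p + 46.
Without the tax, 382 − 4.5p = 6p + 46 gives 10.5p = 336, so p* = $32 and q* = 238.
With the tax collected from suppliers, supply shifts: qs = 6(p − 21) + 46.
New equilibrium: buyers pay $44, suppliers receive $23, q = 184. (Wedge: pb − ps = 21.)
ΔCS is the trapezoid between Q = 184 and Q = 238 of height $12: ½ · (238 + 184) · 12 = $2532.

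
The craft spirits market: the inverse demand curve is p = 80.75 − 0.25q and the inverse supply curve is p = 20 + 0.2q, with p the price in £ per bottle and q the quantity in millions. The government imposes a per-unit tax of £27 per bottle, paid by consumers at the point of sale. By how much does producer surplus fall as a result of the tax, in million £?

Producer surplus falls by £1260 million.

Rewrite in direct form: qd = 323 − 4p and qs = 5p − 100.
Without the tax, 323 − 4p = 5p − 100 gives 9p = 423, so p* = £47 and q* = 135.
With the tax collected from consumers, demand (in seller-price terms) shifts: qd = 323 − 4(p + 27).
New equilibrium: consumers pay £62, suppliers receive £35, q = 75. (Wedge: pb − ps = 27.)
ΔPS is the trapezoid between Q = 75 and Q = 135 of height £12: ½ · (135 + 75) · 12 = £1260.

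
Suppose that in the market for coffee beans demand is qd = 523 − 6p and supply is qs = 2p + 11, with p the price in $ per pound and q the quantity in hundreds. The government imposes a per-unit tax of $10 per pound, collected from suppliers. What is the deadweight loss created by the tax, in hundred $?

Before the tax: set 523 − 6p = 2p + 11 → p* = $64, q* = 139.
With the tax collected from suppliers, supply shifts: qs = 2(p − 10) + 11.
Solving gives q = 124 with consumers paying $66.5 and suppliers receiving $56.5 (the $10 wedge).
Quantity falls by |ΔQ| = |139 − 124| = 15.
DWL = ½ · t · |ΔQ| = ½ · 10 · 15 = $75.

Deadweight loss = $75 hundred.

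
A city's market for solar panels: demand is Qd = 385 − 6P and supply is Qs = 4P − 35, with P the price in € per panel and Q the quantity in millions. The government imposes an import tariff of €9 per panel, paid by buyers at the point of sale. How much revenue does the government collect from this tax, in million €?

Without the tax, 385 − 6P = 4P − 35 gives 10P = 420, so P* = €42 and Q* = 133.
With the tax collected from buyers, demand (in seller-price terms) shifts: Qd = 385 − 6(P + 9).
Solving gives Q = 111.4 with buyers paying €45.6 and suppliers receiving €36.6 (the €9 wedge).
Revenue = t · Q = 9 · 111.4 = €1002.6.

Tax revenue = €1002.6 million.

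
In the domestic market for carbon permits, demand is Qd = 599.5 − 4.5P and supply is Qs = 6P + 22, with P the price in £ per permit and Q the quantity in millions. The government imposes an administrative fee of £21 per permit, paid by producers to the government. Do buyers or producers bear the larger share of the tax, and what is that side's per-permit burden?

Buyers bear the larger share: £12 per permit.

Before the tax: set 599.5 − 4.5P = 6P + 22 → P* = £55, Q* = 352.
With the tax collected from producers, supply shifts: Qs = 6(P − 21) + 22.
Solving gives Q = 298 with buyers paying £67 and producers receiving £46 (the £21 wedge).
Per-permit burden: buyers £12, producers £9.
Buyers take the larger share because demand is less price-elastic here (demand slope 4.5 vs supply slope 6).
The less price-elastic side of the market bears the larger share of a per-unit tax.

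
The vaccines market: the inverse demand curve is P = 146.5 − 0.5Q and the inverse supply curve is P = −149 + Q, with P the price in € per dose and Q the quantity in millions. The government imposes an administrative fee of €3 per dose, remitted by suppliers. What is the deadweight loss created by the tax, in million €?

Inverting to Q(P) form: Qd = 293 − 2P; Qs = P + 149.
Before the tax: set 293 − 2P = P + 149 → P* = €48, Q* = 197.
With the tax collected from suppliers, supply shifts: Qs = (P − 3) + 149.
New equilibrium: consumers pay €49, suppliers receive €46, Q = 195. (Wedge: Pb − Ps = 3.)
Quantity falls by |ΔQ| = |197 − 195| = 2.
DWL = ½ · t · |ΔQ| = ½ · 3 · 2 = €3.

Deadweight loss = €3 million.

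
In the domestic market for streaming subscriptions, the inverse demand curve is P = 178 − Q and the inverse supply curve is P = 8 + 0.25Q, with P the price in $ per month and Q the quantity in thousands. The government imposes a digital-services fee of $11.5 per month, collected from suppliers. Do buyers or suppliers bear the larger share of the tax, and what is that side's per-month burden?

Buyers bear the larger share: $9.2 per month.

Inverting to Q(P) form: Qd = 178 − P; Qs = 4P − 32.
Without the tax, 178 − P = 4P − 32 gives 5P = 210, so P* = $42 and Q* = 136.
With the tax collected from suppliers, supply shifts: Qs = 4(P − 11.5) − 32.
New equilibrium: buyers pay $51.2, suppliers receive $39.7, Q = 126.8. (Wedge: Pb − Ps = 11.5.)
Per-month burden: buyers $9.2, suppliers $2.3.
Buyers take the larger share because demand is less price-elastic here (demand slope 1 vs supply slope 4).
The less price-elastic side of the market bears the larger share of a per-unit tax.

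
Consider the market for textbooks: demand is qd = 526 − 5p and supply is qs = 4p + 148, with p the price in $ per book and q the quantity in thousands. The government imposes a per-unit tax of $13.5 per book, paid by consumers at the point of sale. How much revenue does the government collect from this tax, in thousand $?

Tax revenue = $3861 thousand.

Before the tax: set 526 − 5p = 4p + 148 → p* = $42, q* = 316.
With the tax collected from consumers, demand (in seller-price terms) shifts: qd = 526 − 5(p + 13.5).
New equilibrium: consumers pay $48, suppliers receive $34.5, q = 286. (Wedge: pb − ps = 13.5.)
Revenue = t · Q = 13.5 · 286 = $3861.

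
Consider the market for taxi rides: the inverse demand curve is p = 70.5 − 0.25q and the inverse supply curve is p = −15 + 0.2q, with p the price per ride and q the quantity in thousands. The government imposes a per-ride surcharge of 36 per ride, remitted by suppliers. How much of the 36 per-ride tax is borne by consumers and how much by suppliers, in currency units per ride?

Rewrite in direct form: qd = 282 − 4p and qs = 5p + 75.
Before the tax: set 282 − 4p = 5p + 75 → p* = 23, q* = 190.
With the tax collected from suppliers, supply shifts: qs = 5(p − 36) + 75.
New equilibrium: consumers pay 43, suppliers receive 7, q = 110. (Wedge: pb − ps = 36.)
Burden on consumers: 20; on suppliers: 16. (They sum to 36.)

Consumers bear 20 per ride; suppliers bear 16 per ride.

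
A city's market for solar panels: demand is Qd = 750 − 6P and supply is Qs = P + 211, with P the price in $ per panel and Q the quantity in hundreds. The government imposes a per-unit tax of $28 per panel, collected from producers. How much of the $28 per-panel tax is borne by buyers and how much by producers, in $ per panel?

Buyers bear $4 per panel; producers bear $24 per panel.

Without the tax, 750 − 6P = P + 211 gives 7P = 539, so P* = $77 and Q* = 288.
With the tax collected from producers, supply shifts: Qs = (P − 28) + 211.
New equilibrium: buyers pay $81, producers receive $53, Q = 264. (Wedge: Pb − Ps = 28.)
Burden on buyers: $4; on producers: $24. (They sum to $28.)
The less price-elastic side of the market bears the larger share of a per-unit tax.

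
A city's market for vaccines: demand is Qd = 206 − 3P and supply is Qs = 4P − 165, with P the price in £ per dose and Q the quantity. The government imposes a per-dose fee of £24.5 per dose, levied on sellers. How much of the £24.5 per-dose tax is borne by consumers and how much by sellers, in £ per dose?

Consumers bear £14 per dose; sellers bear £10.5 per dose.

Without the tax, 206 − 3P = 4P − 165 gives 7P = 371, so P* = £53 and Q* = 47.
With the tax collected from sellers, supply shifts: Qs = 4(P − 24.5) − 165.
New equilibrium: consumers pay £67, sellers receive £42.5, Q = 5. (Wedge: Pb − Ps = 24.5.)
Burden on consumers: £14; on sellers: £10.5. (They sum to £24.5.)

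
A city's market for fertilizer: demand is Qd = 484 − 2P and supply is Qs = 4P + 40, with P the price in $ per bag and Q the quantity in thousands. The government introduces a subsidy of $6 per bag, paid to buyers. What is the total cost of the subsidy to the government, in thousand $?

Before the subsidy: set 484 − 2P = 4P + 40 → P* = $74, Q* = 336.
With a per-unit subsidy paid to buyers, each effectively pays P − 6, so demand becomes Qd = 484 − 2(P − 6).
New equilibrium: buyers pay $70, suppliers receive $76, Q = 344. (Wedge: Pb − Ps = −6.)
Outlay = t · Q = 6 · 344 = $2064.

Government outlay = $2064 thousand.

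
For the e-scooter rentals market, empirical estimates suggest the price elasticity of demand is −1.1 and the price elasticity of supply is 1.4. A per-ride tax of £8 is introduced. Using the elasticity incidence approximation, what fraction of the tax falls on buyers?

Buyers' share ≈ 0.56.

Incidence ratio: buyers' share ≈ εs / (εs + |εd|) = 1.4 / (1.4 + 1.1) = 0.56.
Supply is the more elastic side, so buyers bear the larger share.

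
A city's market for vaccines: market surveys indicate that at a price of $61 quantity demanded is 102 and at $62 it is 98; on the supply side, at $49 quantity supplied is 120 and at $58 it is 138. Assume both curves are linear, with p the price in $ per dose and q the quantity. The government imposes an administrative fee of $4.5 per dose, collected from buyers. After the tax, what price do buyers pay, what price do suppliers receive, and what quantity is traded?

Demand slope: (98 − 102)/(62 − 61) = -4, so qd = 346 − 4p.
Supply slope: (138 − 120)/(58 − 49) = 2, so qs = 2p + 22.
Before the tax: set 346 − 4p = 2p + 22 → p* = $54, q* = 130.
With the tax collected from buyers, demand (in seller-price terms) shifts: qd = 346 − 4(p + 4.5).
Solving gives q = 124 with buyers paying $55.5 and suppliers receiving $51 (the $4.5 wedge).
The less price-elastic side of the market bears the larger share of a per-unit tax.

Buyers pay $55.5; suppliers receive $51; quantity = 124.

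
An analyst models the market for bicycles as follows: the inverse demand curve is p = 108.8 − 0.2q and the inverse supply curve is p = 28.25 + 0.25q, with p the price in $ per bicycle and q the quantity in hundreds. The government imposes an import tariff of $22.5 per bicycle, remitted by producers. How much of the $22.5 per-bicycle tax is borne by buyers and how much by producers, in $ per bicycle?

Buyers bear $10 per bicycle; producers bear $12.5 per bicycle.

Inverting to q(p) form: qd = 544 − 5p; qs = 4p − 113.
Before the tax: set 544 − 5p = 4p − 113 → p* = $73, q* = 179.
With the tax collected from producers, supply shifts: qs = 4(p − 22.5) − 113.
Solving gives q = 129 with buyers paying $83 and producers receiving $60.5 (the $22.5 wedge).
Burden on buyers: $10; on producers: $12.5. (They sum to $22.5.)
The less price-elastic side of the market bears the larger share of a per-unit tax.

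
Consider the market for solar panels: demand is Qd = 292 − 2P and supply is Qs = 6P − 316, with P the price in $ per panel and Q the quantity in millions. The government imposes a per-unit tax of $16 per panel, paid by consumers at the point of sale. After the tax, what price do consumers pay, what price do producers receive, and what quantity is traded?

Without the tax, 292 − 2P = 6P − 316 gives 8P = 608, so P* = $76 and Q* = 140.
With the tax collected from consumers, demand (in seller-price terms) shifts: Qd = 292 − 2(P + 16).
New equilibrium: consumers pay $88, producers receive $72, Q = 116. (Wedge: Pb − Ps = 16.)

Consumers pay $88; producers receive $72; quantity = 116.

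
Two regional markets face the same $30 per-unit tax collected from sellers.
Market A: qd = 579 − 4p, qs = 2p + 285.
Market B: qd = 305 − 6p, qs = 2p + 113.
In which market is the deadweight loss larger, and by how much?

Market B, by $75.

Market A: pre-tax p* = $49, q* = 383; post-tax q = 343; deadweight loss = $600.
Market B: pre-tax p* = $24, q* = 161; post-tax q = 116; deadweight loss = $675.
Difference: $600 vs $675 → market B is larger by $75.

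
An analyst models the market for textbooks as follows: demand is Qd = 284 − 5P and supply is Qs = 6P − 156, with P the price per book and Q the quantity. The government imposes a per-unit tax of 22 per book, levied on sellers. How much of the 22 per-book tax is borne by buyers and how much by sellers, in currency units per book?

Buyers bear 12 per book; sellers bear 10 per book.

Without the tax, 284 − 5P = 6P − 156 gives 11P = 440, so P* = 40 and Q* = 84.
With the tax collected from sellers, supply shifts: Qs = 6(P − 22) − 156.
New equilibrium: buyers pay 52, sellers receive 30, Q = 24. (Wedge: Pb − Ps = 22.)
Burden on buyers: 12; on sellers: 10. (They sum to 22.)
The less price-elastic side of the market bears the larger share of a per-unit tax.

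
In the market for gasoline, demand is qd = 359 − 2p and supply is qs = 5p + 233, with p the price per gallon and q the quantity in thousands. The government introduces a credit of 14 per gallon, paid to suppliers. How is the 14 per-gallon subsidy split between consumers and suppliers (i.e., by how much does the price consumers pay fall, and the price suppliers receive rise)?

Consumers gain 10 per gallon; suppliers gain 4 per gallon.

Without the subsidy, 359 − 2p = 5p + 233 gives 7p = 126, so p* = 18 and q* = 323.
With a per-unit subsidy paid to suppliers, each receives p + 14 per unit sold, so supply becomes qs = 5(p + 14) + 233.
New equilibrium: consumers pay 8, suppliers receive 22, q = 343. (Wedge: pb − ps = −14.)
Gain to consumers: 10; to suppliers: 4. (They sum to 14.)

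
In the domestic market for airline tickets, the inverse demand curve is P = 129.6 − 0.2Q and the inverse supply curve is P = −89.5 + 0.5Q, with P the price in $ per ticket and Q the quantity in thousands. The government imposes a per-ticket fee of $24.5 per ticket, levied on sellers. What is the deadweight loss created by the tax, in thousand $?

Rewrite in direct form: Qd = 648 − 5P and Qs = 2P + 179.
Before the tax: set 648 − 5P = 2P + 179 → P* = $67, Q* = 313.
With the tax collected from sellers, supply shifts: Qs = 2(P − 24.5) + 179.
New equilibrium: buyers pay $74, sellers receive $49.5, Q = 278. (Wedge: Pb − Ps = 24.5.)
Quantity falls by |ΔQ| = |313 − 278| = 35.
DWL = ½ · t · |ΔQ| = ½ · 24.5 · 35 = $428.75.

Deadweight loss = $428.75 thousand.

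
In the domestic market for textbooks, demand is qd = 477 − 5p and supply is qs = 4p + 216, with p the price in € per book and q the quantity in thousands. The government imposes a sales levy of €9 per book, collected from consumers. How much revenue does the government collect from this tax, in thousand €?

Tax revenue = €2808 thousand.

Without the tax, 477 − 5p = 4p + 216 gives 9p = 261, so p* = €29 and q* = 332.
With the tax collected from consumers, demand (in seller-price terms) shifts: qd = 477 − 5(p + 9).
Solving gives q = 312 with consumers paying €33 and suppliers receiving €24 (the €9 wedge).
Revenue = t · Q = 9 · 312 = €2808.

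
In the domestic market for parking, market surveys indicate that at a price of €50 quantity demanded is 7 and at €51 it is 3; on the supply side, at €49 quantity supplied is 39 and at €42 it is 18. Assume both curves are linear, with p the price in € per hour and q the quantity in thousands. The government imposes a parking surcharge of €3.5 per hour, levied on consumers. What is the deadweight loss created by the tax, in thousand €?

Deadweight loss = €10.5 thousand.

Demand slope: (3 − 7)/(51 − 50) = -4, so qd = 207 − 4p.
Supply slope: (18 − 39)/(42 − 49) = 3, so qs = 3p − 108.
Without the tax, 207 − 4p = 3p − 108 gives 7p = 315, so p* = €45 and q* = 27.
With the tax collected from consumers, demand (in seller-price terms) shifts: qd = 207 − 4(p + 3.5).
Solving gives q = 21 with consumers paying €46.5 and sellers receiving €43 (the €3.5 wedge).
Quantity falls by |ΔQ| = |27 − 21| = 6.
DWL = ½ · t · |ΔQ| = ½ · 3.5 · 6 = €10.5.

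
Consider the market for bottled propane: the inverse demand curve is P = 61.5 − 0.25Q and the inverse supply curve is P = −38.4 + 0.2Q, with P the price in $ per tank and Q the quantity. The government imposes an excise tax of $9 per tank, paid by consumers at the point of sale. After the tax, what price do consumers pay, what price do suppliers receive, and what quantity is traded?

Consumers pay $11; suppliers receive $2; quantity = 202.

Rewrite in direct form: Qd = 246 − 4P and Qs = 5P + 192.
Before the tax: set 246 − 4P = 5P + 192 → P* = $6, Q* = 222.
With the tax collected from consumers, demand (in seller-price terms) shifts: Qd = 246 − 4(P + 9).
New equilibrium: consumers pay $11, suppliers receive $2, Q = 202. (Wedge: Pb − Ps = 9.)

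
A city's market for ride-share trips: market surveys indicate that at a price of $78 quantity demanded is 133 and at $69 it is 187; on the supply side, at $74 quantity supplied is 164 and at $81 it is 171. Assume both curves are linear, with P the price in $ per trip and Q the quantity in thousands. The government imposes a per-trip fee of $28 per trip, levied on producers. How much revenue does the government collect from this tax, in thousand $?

Tax revenue = $3892 thousand.

Demand slope: (187 − 133)/(69 − 78) = -6, so Qd = 601 − 6P.
Supply slope: (171 − 164)/(81 − 74) = 1, so Qs = P + 90.
Before the tax: set 601 − 6P = P + 90 → P* = $73, Q* = 163.
With the tax collected from producers, supply shifts: Qs = (P − 28) + 90.
Solving gives Q = 139 with consumers paying $77 and producers receiving $49 (the $28 wedge).
Revenue = t · Q = 28 · 139 = $3892.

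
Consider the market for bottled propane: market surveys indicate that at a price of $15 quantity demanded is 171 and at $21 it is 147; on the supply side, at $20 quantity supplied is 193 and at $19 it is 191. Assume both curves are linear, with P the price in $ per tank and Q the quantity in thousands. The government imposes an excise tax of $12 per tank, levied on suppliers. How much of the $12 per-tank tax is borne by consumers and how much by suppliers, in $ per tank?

Demand slope: (147 − 171)/(21 − 15) = -4, so Qd = 231 − 4P.
Supply slope: (191 − 193)/(19 − 20) = 2, so Qs = 2P + 153.
Without the tax, 231 − 4P = 2P + 153 gives 6P = 78, so P* = $13 and Q* = 179.
With the tax collected from suppliers, supply shifts: Qs = 2(P − 12) + 153.
New equilibrium: consumers pay $17, suppliers receive $5, Q = 163. (Wedge: Pb − Ps = 12.)
Burden on consumers: $4; on suppliers: $8. (They sum to $12.)
The less price-elastic side of the market bears the larger share of a per-unit tax.

Consumers bear $4 per tank; suppliers bear $8 per tank.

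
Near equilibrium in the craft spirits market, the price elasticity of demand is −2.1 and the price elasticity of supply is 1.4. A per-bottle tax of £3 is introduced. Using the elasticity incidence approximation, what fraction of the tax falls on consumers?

Consumers' share ≈ 0.4.

Incidence ratio: consumers' share ≈ εs / (εs + |εd|) = 1.4 / (1.4 + 2.1) = 0.4.
Supply is the less elastic side, so consumers bear the smaller share.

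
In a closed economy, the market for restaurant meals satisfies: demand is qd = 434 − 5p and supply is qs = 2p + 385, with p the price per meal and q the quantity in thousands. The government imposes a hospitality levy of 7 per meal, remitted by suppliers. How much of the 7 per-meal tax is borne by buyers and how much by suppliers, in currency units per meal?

Before the tax: set 434 − 5p = 2p + 385 → p* = 7, q* = 399.
With the tax collected from suppliers, supply shifts: qs = 2(p − 7) + 385.
New equilibrium: buyers pay 9, suppliers receive 2, q = 389. (Wedge: pb − ps = 7.)
Burden on buyers: 2; on suppliers: 5. (They sum to 7.)
The less price-elastic side of the market bears the larger share of a per-unit tax.

Buyers bear 2 per meal; suppliers bear 5 per meal.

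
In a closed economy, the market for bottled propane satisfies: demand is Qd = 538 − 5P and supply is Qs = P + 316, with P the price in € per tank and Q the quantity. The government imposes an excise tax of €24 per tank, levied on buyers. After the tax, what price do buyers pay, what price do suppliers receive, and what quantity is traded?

Before the tax: set 538 − 5P = P + 316 → P* = €37, Q* = 353.
With the tax collected from buyers, demand (in seller-price terms) shifts: Qd = 538 − 5(P + 24).
New equilibrium: buyers pay €41, suppliers receive €17, Q = 333. (Wedge: Pb − Ps = 24.)
The less price-elastic side of the market bears the larger share of a per-unit tax.

Buyers pay €41; suppliers receive €17; quantity = 333.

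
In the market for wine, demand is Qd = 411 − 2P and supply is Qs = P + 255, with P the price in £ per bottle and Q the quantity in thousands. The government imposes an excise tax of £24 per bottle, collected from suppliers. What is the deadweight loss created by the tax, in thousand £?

Before the tax: set 411 − 2P = P + 255 → P* = £52, Q* = 307.
With the tax collected from suppliers, supply shifts: Qs = (P − 24) + 255.
New equilibrium: consumers pay £60, suppliers receive £36, Q = 291. (Wedge: Pb − Ps = 24.)
Quantity falls by |ΔQ| = |307 − 291| = 16.
DWL = ½ · t · |ΔQ| = ½ · 24 · 16 = £192.

Deadweight loss = £192 thousand.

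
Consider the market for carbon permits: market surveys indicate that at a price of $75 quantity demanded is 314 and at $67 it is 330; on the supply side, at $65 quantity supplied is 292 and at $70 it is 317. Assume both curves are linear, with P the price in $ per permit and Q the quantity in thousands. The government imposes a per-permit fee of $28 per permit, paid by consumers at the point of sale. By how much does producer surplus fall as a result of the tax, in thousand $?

Producer surplus falls by $2416 thousand.

Demand slope: (330 − 314)/(67 − 75) = -2, so Qd = 464 − 2P.
Supply slope: (317 − 292)/(70 − 65) = 5, so Qs = 5P − 33.
Before the tax: set 464 − 2P = 5P − 33 → P* = $71, Q* = 322.
With the tax collected from consumers, demand (in seller-price terms) shifts: Qd = 464 − 2(P + 28).
New equilibrium: consumers pay $91, sellers receive $63, Q = 282. (Wedge: Pb − Ps = 28.)
ΔPS is the trapezoid between Q = 282 and Q = 322 of height $8: ½ · (322 + 282) · 8 = $2416.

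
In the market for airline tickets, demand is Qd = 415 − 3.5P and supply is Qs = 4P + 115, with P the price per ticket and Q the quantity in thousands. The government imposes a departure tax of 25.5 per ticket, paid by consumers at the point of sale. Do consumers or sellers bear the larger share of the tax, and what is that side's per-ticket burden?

Before the tax: set 415 − 3.5P = 4P + 115 → P* = 40, Q* = 275.
With the tax collected from consumers, demand (in seller-price terms) shifts: Qd = 415 − 3.5(P + 25.5).
Solving gives Q = 227.4 with consumers paying 53.6 and sellers receiving 28.1 (the 25.5 wedge).
Per-ticket burden: consumers 13.6, sellers 11.9.
Consumers take the larger share because demand is less price-elastic here (demand slope 3.5 vs supply slope 4).
The less price-elastic side of the market bears the larger share of a per-unit tax.

Consumers bear the larger share: 13.6 per ticket.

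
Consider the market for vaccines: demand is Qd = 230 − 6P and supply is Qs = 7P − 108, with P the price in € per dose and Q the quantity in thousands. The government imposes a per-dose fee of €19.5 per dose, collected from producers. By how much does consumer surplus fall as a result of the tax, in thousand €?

Consumer surplus falls by €446.25 thousand.

Before the tax: set 230 − 6P = 7P − 108 → P* = €26, Q* = 74.
With the tax collected from producers, supply shifts: Qs = 7(P − 19.5) − 108.
Solving gives Q = 11 with consumers paying €36.5 and producers receiving €17 (the €19.5 wedge).
ΔCS is the trapezoid between Q = 11 and Q = 74 of height €10.5: ½ · (74 + 11) · 10.5 = €446.25.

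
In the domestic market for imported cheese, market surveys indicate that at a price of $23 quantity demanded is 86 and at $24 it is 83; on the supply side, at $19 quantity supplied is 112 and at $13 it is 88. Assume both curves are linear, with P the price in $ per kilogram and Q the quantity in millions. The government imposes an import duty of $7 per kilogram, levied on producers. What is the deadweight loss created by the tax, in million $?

Deadweight loss = $42 million.

Demand slope: (83 − 86)/(24 − 23) = -3, so Qd = 155 − 3P.
Supply slope: (88 − 112)/(13 − 19) = 4, so Qs = 4P + 36.
Before the tax: set 155 − 3P = 4P + 36 → P* = $17, Q* = 104.
With the tax collected from producers, supply shifts: Qs = 4(P − 7) + 36.
Solving gives Q = 92 with consumers paying $21 and producers receiving $14 (the $7 wedge).
Quantity falls by |ΔQ| = |104 − 92| = 12.
DWL = ½ · t · |ΔQ| = ½ · 7 · 12 = $42.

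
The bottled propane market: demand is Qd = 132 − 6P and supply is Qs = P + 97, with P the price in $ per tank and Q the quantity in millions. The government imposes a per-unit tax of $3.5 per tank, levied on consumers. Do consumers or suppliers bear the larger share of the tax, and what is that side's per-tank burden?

Before the tax: set 132 − 6P = P + 97 → P* = $5, Q* = 102.
With the tax collected from consumers, demand (in seller-price terms) shifts: Qd = 132 − 6(P + 3.5).
Solving gives Q = 99 with consumers paying $5.5 and suppliers receiving $2 (the $3.5 wedge).
Per-tank burden: consumers $0.5, suppliers $3.
Suppliers take the larger share because supply is less price-elastic here (demand slope 6 vs supply slope 1).
The less price-elastic side of the market bears the larger share of a per-unit tax.

Suppliers bear the larger share: $3 per tank.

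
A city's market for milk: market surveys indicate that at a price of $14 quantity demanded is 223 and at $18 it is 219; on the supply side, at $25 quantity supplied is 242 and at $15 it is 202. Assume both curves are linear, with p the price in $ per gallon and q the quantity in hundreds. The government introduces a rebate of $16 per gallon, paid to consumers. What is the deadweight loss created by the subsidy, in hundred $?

Deadweight loss = $102.4 hundred.

Demand slope: (219 − 223)/(18 − 14) = -1, so qd = 237 − p.
Supply slope: (202 − 242)/(15 − 25) = 4, so qs = 4p + 142.
Without the subsidy, 237 − p = 4p + 142 gives 5p = 95, so p* = $19 and q* = 218.
With a per-unit subsidy paid to consumers, each effectively pays p − 16, so demand becomes qd = 237 − (p − 16).
Solving gives q = 230.8 with consumers paying $6.2 and sellers receiving $22.2 (the $16 wedge).
Quantity rises by |ΔQ| = |218 − 230.8| = 12.8.
DWL = ½ · t · |ΔQ| = ½ · 16 · 12.8 = $102.4.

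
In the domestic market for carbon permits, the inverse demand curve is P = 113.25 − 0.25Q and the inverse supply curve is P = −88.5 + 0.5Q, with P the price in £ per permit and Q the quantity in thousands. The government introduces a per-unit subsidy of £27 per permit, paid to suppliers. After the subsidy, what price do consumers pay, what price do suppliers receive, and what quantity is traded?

Inverting to Q(P) form: Qd = 453 − 4P; Qs = 2P + 177.
Without the subsidy, 453 − 4P = 2P + 177 gives 6P = 276, so P* = £46 and Q* = 269.
With a per-unit subsidy paid to suppliers, each receives P + 27 per unit sold, so supply becomes Qs = 2(P + 27) + 177.
New equilibrium: consumers pay £37, suppliers receive £64, Q = 305. (Wedge: Pb − Ps = −27.)

Consumers pay £37; suppliers receive £64; quantity = 305.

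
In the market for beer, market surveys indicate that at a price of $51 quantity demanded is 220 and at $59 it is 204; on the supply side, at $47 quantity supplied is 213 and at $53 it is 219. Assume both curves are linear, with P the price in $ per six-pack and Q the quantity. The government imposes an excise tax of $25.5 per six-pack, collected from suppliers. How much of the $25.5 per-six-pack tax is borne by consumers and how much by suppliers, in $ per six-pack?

Consumers bear $8.5 per six-pack; suppliers bear $17 per six-pack.

Demand slope: (204 − 220)/(59 − 51) = -2, so Qd = 322 − 2P.
Supply slope: (219 − 213)/(53 − 47) = 1, so Qs = P + 166.
Without the tax, 322 − 2P = P + 166 gives 3P = 156, so P* = $52 and Q* = 218.
With the tax collected from suppliers, supply shifts: Qs = (P − 25.5) + 166.
Solving gives Q = 201 with consumers paying $60.5 and suppliers receiving $35 (the $25.5 wedge).
Burden on consumers: $8.5; on suppliers: $17. (They sum to $25.5.)
The less price-elastic side of the market bears the larger share of a per-unit tax.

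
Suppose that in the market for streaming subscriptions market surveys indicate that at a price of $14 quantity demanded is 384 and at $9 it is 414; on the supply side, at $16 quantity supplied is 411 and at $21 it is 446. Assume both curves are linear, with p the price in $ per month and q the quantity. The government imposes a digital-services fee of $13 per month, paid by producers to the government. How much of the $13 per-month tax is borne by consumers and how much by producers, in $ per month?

Consumers bear $7 per month; producers bear $6 per month.

Demand slope: (414 − 384)/(9 − 14) = -6, so qd = 468 − 6p.
Supply slope: (446 − 411)/(21 − 16) = 7, so qs = 7p + 299.
Before the tax: set 468 − 6p = 7p + 299 → p* = $13, q* = 390.
With the tax collected from producers, supply shifts: qs = 7(p − 13) + 299.
New equilibrium: consumers pay $20, producers receive $7, q = 348. (Wedge: pb − ps = 13.)
Burden on consumers: $7; on producers: $6. (They sum to $13.)
The less price-elastic side of the market bears the larger share of a per-unit tax.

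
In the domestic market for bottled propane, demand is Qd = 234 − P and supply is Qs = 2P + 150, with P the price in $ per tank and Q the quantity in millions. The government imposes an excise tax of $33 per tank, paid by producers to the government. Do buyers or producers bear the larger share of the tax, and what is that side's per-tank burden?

Buyers bear the larger share: $22 per tank.

Without the tax, 234 − P = 2P + 150 gives 3P = 84, so P* = $28 and Q* = 206.
With the tax collected from producers, supply shifts: Qs = 2(P − 33) + 150.
New equilibrium: buyers pay $50, producers receive $17, Q = 184. (Wedge: Pb − Ps = 33.)
Per-tank burden: buyers $22, producers $11.
Buyers take the larger share because demand is less price-elastic here (demand slope 1 vs supply slope 2).
The less price-elastic side of the market bears the larger share of a per-unit tax.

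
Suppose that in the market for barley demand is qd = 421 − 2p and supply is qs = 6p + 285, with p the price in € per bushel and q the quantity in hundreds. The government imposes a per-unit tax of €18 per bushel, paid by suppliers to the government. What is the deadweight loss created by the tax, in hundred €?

Without the tax, 421 − 2p = 6p + 285 gives 8p = 136, so p* = €17 and q* = 387.
With the tax collected from suppliers, supply shifts: qs = 6(p − 18) + 285.
New equilibrium: buyers pay €30.5, suppliers receive €12.5, q = 360. (Wedge: pb − ps = 18.)
Quantity falls by |ΔQ| = |387 − 360| = 27.
DWL = ½ · t · |ΔQ| = ½ · 18 · 27 = €243.

Deadweight loss = €243 hundred.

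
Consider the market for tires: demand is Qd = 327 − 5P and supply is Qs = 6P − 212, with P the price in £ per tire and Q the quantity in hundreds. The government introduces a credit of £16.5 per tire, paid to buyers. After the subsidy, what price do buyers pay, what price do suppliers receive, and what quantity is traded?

Buyers pay £40; suppliers receive £56.5; quantity = 127.

Before the subsidy: set 327 − 5P = 6P − 212 → P* = £49, Q* = 82.
With a per-unit subsidy paid to buyers, each effectively pays P − 16.5, so demand becomes Qd = 327 − 5(P − 16.5).
Solving gives Q = 127 with buyers paying £40 and suppliers receiving £56.5 (the £16.5 wedge).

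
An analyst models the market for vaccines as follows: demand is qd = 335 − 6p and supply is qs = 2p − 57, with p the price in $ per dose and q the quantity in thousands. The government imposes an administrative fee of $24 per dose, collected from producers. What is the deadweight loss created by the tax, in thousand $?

Deadweight loss = $432 thousand.

Before the tax: set 335 − 6p = 2p − 57 → p* = $49, q* = 41.
With the tax collected from producers, supply shifts: qs = 2(p − 24) − 57.
Solving gives q = 5 with buyers paying $55 and producers receiving $31 (the $24 wedge).
Quantity falls by |ΔQ| = |41 − 5| = 36.
DWL = ½ · t · |ΔQ| = ½ · 24 · 36 = $432.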